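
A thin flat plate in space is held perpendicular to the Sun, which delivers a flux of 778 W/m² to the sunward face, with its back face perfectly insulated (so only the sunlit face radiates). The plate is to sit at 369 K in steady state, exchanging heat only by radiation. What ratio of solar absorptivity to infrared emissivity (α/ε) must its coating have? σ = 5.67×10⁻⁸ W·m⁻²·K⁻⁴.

Balance: αS·A = εσ·1A·T⁴ ⇒ α/ε = σT⁴/S.
α/ε = 5.67×10⁻⁸·(369)⁴/778 = 5.67×10⁻⁸·1.854×10¹⁰/778.

α/ε ≈ 1.35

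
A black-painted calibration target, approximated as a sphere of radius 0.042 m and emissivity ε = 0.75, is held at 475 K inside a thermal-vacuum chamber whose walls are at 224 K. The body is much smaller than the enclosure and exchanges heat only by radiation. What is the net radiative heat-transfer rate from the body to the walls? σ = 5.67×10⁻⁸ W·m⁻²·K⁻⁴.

For a small grey body in a large enclosure: P_net = εσA(T_body⁴ − T_wall⁴).
A = 4πr² = 0.02217 m²; T_body⁴ − T_wall⁴ = 5.091×10¹⁰ − 2.518×10⁹ = 4.839×10¹⁰ K⁴.
|P_net| = 0.75·5.67×10⁻⁸·0.02217·4.839×10¹⁰.

P_net ≈ 45.6 W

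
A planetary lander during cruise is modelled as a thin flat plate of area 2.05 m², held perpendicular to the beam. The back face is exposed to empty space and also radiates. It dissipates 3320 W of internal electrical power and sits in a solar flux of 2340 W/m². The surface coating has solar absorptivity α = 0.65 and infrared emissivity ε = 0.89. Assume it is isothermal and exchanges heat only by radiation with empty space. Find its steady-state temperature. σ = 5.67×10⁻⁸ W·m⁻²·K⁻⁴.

At steady state, absorbed solar power + internal power = radiated power.
Absorbed: α·S·A_cross = 0.65·2340·2.050 = 3118 W (cross-section A).
Total input = 3118 + 3320 = 6438 W.
Radiated: εσ·A_surf·T⁴ with A_surf = 2A = 4.100 m².
T⁴ = 6438/(0.89·5.67×10⁻⁸·4.100) = 3.112×10¹⁰ K⁴.

T ≈ 420 K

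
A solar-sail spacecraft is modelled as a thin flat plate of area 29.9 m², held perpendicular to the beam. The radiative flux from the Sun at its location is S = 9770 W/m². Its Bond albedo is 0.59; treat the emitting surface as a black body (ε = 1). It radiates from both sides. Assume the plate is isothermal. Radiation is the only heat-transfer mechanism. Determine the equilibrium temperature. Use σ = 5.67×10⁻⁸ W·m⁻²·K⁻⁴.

T ≈ 434 K

At equilibrium, absorbed power = emitted power.
Absorbing cross-section = A = 29.90 m²; emitting surface = 2A = 59.80 m² (ratio 2).
(1−a)S·A_cross = εσ·A_surf·T⁴  ⇒  T⁴ = (1−a)S/(2σ).
T⁴ = 0.410·9770/(2·5.67×10⁻⁸) = 3.532×10¹⁰ K⁴.
T = (3.532×10¹⁰)^(1/4).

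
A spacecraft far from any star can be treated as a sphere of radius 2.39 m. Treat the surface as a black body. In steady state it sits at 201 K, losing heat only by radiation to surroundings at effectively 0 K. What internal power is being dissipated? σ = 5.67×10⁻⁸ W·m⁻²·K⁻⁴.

P ≈ 6640 W

Steady state: P = εσA T⁴.
A = 4πr² = 71.78 m²; T⁴ = (201)⁴ = 1.632×10⁹ K⁴.
P = 1.0 × 5.67×10⁻⁸ × 71.78 × 1.632×10⁹.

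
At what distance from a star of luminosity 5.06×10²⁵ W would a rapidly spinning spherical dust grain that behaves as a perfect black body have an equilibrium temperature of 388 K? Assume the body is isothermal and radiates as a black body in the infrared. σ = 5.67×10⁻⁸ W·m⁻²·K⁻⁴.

For an isothermal black-emitting sphere, (1−a)S·πr² = σ·4πr²·T⁴ ⇒ S = 4σT⁴/(1−a).
S = 4·5.67×10⁻⁸·(388)⁴/1.00 = 5140 W/m².
Flux falls as S = L/(4πd²), so d = √(L/(4πS)) = √(5.06×10²⁵/(4π·5140)).

d ≈ 2.80×10¹⁰ m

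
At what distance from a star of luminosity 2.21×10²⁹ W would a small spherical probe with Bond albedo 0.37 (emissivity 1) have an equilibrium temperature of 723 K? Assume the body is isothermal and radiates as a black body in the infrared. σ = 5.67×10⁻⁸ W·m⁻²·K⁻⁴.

For an isothermal black-emitting sphere, (1−a)S·πr² = σ·4πr²·T⁴ ⇒ S = 4σT⁴/(1−a).
S = 4·5.67×10⁻⁸·(723)⁴/0.630 = 98370 W/m².
Flux falls as S = L/(4πd²), so d = √(L/(4πS)) = √(2.21×10²⁹/(4π·98370)).

d ≈ 4.23×10¹¹ m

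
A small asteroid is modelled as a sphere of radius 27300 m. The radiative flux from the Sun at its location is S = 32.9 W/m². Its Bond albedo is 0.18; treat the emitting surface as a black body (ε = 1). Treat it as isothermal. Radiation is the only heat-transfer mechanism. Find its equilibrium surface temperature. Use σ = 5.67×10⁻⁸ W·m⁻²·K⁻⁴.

At equilibrium, absorbed power = emitted power.
Absorbing cross-section = πr² = 2.341×10⁹ m²; emitting surface = 4πr² = 9.366×10⁹ m² (ratio 4).
(1−a)S·A_cross = εσ·A_surf·T⁴  ⇒  T⁴ = (1−a)S/(4σ).
T⁴ = 0.820·32.9/(4·5.67×10⁻⁸) = 1.190×10⁸ K⁴.
T = (1.190×10⁸)^(1/4).

T ≈ 104 K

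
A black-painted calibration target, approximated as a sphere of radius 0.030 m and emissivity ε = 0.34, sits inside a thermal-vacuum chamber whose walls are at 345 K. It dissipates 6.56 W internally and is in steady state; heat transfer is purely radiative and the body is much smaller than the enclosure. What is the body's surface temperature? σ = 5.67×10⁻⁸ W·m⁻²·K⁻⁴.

For a small grey body in a large enclosure, net radiated power = εσA(T⁴ − T_w⁴).
Steady state: P = εσA(T⁴ − T_w⁴) with A = 4πr² = 0.01131 m².
T⁴ = P/(εσA) + T_w⁴ = 6.56/(0.34·5.67×10⁻⁸·0.01131) + (345)⁴
    = 3.009×10¹⁰ + 1.417×10¹⁰ = 4.425×10¹⁰ K⁴.

T ≈ 459 K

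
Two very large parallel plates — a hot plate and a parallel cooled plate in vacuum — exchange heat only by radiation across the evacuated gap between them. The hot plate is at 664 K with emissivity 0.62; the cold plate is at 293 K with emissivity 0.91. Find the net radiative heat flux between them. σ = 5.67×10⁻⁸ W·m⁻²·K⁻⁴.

q ≈ 6190 W/m²

For two infinite grey parallel plates, q = σ(T₁⁴ − T₂⁴)/(1/ε₁ + 1/ε₂ − 1).
T₁⁴ − T₂⁴ = 1.944×10¹¹ − 7.370×10⁹ = 1.870×10¹¹ K⁴.
1/ε₁ + 1/ε₂ − 1 = 1.613 + 1.099 − 1 = 1.712.
q = 5.67×10⁻⁸ × 1.870×10¹¹ / 1.712.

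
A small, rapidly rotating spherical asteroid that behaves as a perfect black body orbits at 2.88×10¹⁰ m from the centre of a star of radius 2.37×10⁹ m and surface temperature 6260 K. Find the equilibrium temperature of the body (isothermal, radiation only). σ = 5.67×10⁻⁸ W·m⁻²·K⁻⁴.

T ≈ 1270 K

The star's surface emits σT_*⁴; at distance d the flux is S = σT_*⁴(R_*/d)².
S = 5.67×10⁻⁸·(6260)⁴·(2.37×10⁹/2.88×10¹⁰)² = 5.896×10⁵ W/m².
For an isothermal sphere T⁴ = (1−a)S/(4σ) = 2.600×10¹² K⁴.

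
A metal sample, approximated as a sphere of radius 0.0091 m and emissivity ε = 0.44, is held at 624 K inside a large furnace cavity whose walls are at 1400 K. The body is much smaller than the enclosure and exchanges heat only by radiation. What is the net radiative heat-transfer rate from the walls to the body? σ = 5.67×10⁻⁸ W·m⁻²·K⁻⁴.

P_net ≈ 95.8 W

For a small grey body in a large enclosure: P_net = εσA(T_body⁴ − T_wall⁴).
A = 4πr² = 0.001041 m²; T_body⁴ − T_wall⁴ = 1.516×10¹¹ − 3.842×10¹² = -3.690×10¹² K⁴.
|P_net| = 0.44·5.67×10⁻⁸·0.001041·3.690×10¹².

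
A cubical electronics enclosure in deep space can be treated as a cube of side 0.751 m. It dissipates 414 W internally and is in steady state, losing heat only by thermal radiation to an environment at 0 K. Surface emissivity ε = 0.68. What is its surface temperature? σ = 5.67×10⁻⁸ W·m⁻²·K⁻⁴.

T ≈ 237 K

Steady state: internal power = radiated power, P = εσA T⁴.
Radiating area A = 6L² = 3.384 m².
T⁴ = P/(εσA) = 414/(0.68·5.67×10⁻⁸·3.384) = 3.173×10⁹ K⁴.
T = (3.173×10⁹)^(1/4).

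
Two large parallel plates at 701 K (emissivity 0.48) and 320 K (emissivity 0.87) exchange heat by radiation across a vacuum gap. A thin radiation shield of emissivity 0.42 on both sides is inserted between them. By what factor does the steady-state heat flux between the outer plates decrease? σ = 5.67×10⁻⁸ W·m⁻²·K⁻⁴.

factor ≈ 2.68

Without shield: q₀ = σΔ(T⁴)/(1/ε₁+1/ε₂−1) with denominator 2.233.
With shield the two gaps are in series; the resistances add: (1/ε₁+1/ε_s−1)+(1/ε_s+1/ε₂−1) = 3.464+2.530 = 5.995.
Heat-flux ratio q₀/q = 5.995/2.233.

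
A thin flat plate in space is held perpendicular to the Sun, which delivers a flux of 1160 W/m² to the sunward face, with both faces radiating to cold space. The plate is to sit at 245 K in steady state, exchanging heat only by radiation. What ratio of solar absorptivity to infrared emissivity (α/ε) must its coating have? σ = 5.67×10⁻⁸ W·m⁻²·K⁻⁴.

α/ε ≈ 0.352

Balance: αS·A = εσ·2A·T⁴ ⇒ α/ε = 2σT⁴/S.
α/ε = 2·5.67×10⁻⁸·(245)⁴/1160 = 2·5.67×10⁻⁸·3.603×10⁹/1160.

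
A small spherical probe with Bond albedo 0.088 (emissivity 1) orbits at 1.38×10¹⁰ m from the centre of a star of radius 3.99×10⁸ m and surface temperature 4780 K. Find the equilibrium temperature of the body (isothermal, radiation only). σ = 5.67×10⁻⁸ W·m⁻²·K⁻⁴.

The star's surface emits σT_*⁴; at distance d the flux is S = σT_*⁴(R_*/d)².
S = 5.67×10⁻⁸·(4780)⁴·(3.99×10⁸/1.38×10¹⁰)² = 24740 W/m².
For an isothermal sphere T⁴ = (1−a)S/(4σ) = 9.950×10¹⁰ K⁴.

T ≈ 562 K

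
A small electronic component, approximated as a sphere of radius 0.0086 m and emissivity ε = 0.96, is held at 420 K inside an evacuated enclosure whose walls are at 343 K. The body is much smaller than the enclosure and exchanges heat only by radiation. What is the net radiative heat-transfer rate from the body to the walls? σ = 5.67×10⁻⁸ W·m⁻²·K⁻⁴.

For a small grey body in a large enclosure: P_net = εσA(T_body⁴ − T_wall⁴).
A = 4πr² = 9.294×10⁻⁴ m²; T_body⁴ − T_wall⁴ = 3.112×10¹⁰ − 1.384×10¹⁰ = 1.728×10¹⁰ K⁴.
|P_net| = 0.96·5.67×10⁻⁸·9.294×10⁻⁴·1.728×10¹⁰.

P_net ≈ 0.874 W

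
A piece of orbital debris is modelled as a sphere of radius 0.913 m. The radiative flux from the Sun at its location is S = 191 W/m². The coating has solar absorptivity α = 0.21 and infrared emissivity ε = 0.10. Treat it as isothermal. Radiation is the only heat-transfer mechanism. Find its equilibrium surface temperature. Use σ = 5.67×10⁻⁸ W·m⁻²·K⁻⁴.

At equilibrium, absorbed power = emitted power.
Absorbing cross-section = πr² = 2.619 m²; emitting surface = 4πr² = 10.47 m² (ratio 4).
αS·A_cross = εσ·A_surf·T⁴  ⇒  T⁴ = αS/(ε·4σ).
T⁴ = 0.210·191/(0.10·4·5.67×10⁻⁸) = 1.769×10⁹ K⁴.
T = (1.769×10⁹)^(1/4).

T ≈ 205 K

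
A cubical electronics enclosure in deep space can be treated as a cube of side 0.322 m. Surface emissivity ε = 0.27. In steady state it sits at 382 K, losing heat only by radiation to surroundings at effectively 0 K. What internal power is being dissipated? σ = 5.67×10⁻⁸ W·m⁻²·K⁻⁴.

P ≈ 203 W

Steady state: P = εσA T⁴.
A = 6L² = 0.6221 m²; T⁴ = (382)⁴ = 2.129×10¹⁰ K⁴.
P = 0.27 × 5.67×10⁻⁸ × 0.6221 × 2.129×10¹⁰.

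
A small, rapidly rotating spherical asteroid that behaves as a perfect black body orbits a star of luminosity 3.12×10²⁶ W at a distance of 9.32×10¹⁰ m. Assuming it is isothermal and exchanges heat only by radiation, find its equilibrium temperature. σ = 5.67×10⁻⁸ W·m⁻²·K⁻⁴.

T ≈ 335 K

First find the stellar flux at distance d: S = L/(4πd²) = 3.12×10²⁶/(4π·(9.32×10¹⁰)²) = 2858 W/m².
For an isothermal sphere, absorbed (1−a)S·πr² = emitted σ·4πr²·T⁴, so T⁴ = (1−a)S/(4σ).
T⁴ = 1.00·2858/(4·5.67×10⁻⁸) = 1.260×10¹⁰ K⁴.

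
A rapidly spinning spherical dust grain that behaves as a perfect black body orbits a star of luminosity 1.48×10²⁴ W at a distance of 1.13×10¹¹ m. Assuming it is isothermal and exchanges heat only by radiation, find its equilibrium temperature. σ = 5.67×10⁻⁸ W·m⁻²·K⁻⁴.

First find the stellar flux at distance d: S = L/(4πd²) = 1.48×10²⁴/(4π·(1.13×10¹¹)²) = 9.223 W/m².
For an isothermal sphere, absorbed (1−a)S·πr² = emitted σ·4πr²·T⁴, so T⁴ = (1−a)S/(4σ).
T⁴ = 1.00·9.223/(4·5.67×10⁻⁸) = 4.067×10⁷ K⁴.

T ≈ 79.9 K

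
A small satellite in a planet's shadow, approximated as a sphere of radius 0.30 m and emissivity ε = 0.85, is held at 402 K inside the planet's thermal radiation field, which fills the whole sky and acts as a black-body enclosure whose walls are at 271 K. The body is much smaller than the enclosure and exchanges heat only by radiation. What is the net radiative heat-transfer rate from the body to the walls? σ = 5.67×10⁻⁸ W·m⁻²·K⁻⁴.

P_net ≈ 1130 W

For a small grey body in a large enclosure: P_net = εσA(T_body⁴ − T_wall⁴).
A = 4πr² = 1.131 m²; T_body⁴ − T_wall⁴ = 2.612×10¹⁰ − 5.394×10⁹ = 2.072×10¹⁰ K⁴.
|P_net| = 0.85·5.67×10⁻⁸·1.131·2.072×10¹⁰.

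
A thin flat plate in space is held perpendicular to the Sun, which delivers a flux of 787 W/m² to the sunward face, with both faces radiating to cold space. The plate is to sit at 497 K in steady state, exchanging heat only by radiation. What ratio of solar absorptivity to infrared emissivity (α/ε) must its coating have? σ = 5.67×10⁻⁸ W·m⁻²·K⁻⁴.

Balance: αS·A = εσ·2A·T⁴ ⇒ α/ε = 2σT⁴/S.
α/ε = 2·5.67×10⁻⁸·(497)⁴/787 = 2·5.67×10⁻⁸·6.101×10¹⁰/787.

α/ε ≈ 8.79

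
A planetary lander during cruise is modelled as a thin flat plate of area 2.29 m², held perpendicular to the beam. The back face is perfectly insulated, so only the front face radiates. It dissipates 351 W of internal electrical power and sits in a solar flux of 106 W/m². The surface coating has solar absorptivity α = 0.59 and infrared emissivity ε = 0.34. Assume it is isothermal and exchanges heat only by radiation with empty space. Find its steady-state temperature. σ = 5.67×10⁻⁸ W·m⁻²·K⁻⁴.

At steady state, absorbed solar power + internal power = radiated power.
Absorbed: α·S·A_cross = 0.59·106·2.290 = 143.2 W (cross-section A).
Total input = 143.2 + 351 = 494.2 W.
Radiated: εσ·A_surf·T⁴ with A_surf = A = 2.290 m².
T⁴ = 494.2/(0.34·5.67×10⁻⁸·2.290) = 1.119×10¹⁰ K⁴.

T ≈ 325 K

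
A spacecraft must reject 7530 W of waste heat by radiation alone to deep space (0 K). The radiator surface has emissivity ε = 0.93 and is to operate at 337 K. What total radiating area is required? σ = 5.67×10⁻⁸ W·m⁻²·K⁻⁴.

P = εσA T⁴ ⇒ A = P/(εσT⁴).
T⁴ = 1.290×10¹⁰ K⁴.
A = 7530/(0.93 × 5.67×10⁻⁸ × 1.290×10¹⁰).

A ≈ 11.1 m²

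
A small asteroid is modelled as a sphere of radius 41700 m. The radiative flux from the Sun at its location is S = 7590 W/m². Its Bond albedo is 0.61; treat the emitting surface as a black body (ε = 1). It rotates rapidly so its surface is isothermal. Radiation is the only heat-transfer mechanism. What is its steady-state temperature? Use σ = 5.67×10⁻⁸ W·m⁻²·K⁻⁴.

T ≈ 338 K

At equilibrium, absorbed power = emitted power.
Absorbing cross-section = πr² = 5.463×10⁹ m²; emitting surface = 4πr² = 2.185×10¹⁰ m² (ratio 4).
(1−a)S·A_cross = εσ·A_surf·T⁴  ⇒  T⁴ = (1−a)S/(4σ).
T⁴ = 0.390·7590/(4·5.67×10⁻⁸) = 1.305×10¹⁰ K⁴.
T = (1.305×10¹⁰)^(1/4).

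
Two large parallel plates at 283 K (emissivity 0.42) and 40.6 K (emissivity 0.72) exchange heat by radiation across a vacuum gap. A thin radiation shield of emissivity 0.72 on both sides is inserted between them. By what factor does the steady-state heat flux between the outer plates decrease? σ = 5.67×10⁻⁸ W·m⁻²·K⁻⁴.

Without shield: q₀ = σΔ(T⁴)/(1/ε₁+1/ε₂−1) with denominator 2.770.
With shield the two gaps are in series; the resistances add: (1/ε₁+1/ε_s−1)+(1/ε_s+1/ε₂−1) = 2.770+1.778 = 4.548.
Heat-flux ratio q₀/q = 4.548/2.770.

factor ≈ 1.64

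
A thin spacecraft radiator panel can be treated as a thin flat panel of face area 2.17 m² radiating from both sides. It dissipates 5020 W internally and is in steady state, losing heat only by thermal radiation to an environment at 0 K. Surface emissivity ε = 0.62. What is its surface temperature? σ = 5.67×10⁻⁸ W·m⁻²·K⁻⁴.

T ≈ 426 K

Steady state: internal power = radiated power, P = εσA T⁴.
Radiating area A = 2·2.17 = 4.340 m².
T⁴ = P/(εσA) = 5020/(0.62·5.67×10⁻⁸·4.340) = 3.290×10¹⁰ K⁴.
T = (3.290×10¹⁰)^(1/4).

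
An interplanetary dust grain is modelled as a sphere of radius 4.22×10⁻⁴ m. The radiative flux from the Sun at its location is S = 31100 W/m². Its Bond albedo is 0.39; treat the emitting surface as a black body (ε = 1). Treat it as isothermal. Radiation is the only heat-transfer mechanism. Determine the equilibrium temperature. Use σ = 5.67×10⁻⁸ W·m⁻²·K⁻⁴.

T ≈ 538 K

At equilibrium, absorbed power = emitted power.
Absorbing cross-section = πr² = 5.595×10⁻⁷ m²; emitting surface = 4πr² = 2.238×10⁻⁶ m² (ratio 4).
(1−a)S·A_cross = εσ·A_surf·T⁴  ⇒  T⁴ = (1−a)S/(4σ).
T⁴ = 0.610·31100/(4·5.67×10⁻⁸) = 8.365×10¹⁰ K⁴.
T = (8.365×10¹⁰)^(1/4).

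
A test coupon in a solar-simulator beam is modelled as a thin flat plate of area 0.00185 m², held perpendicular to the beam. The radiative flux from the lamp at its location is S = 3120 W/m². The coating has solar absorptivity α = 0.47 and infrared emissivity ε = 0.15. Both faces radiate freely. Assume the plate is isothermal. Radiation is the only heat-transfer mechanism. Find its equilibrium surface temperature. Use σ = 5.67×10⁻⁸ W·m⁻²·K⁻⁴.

T ≈ 542 K

At equilibrium, absorbed power = emitted power.
Absorbing cross-section = A = 0.001850 m²; emitting surface = 2A = 0.003700 m² (ratio 2).
αS·A_cross = εσ·A_surf·T⁴  ⇒  T⁴ = αS/(ε·2σ).
T⁴ = 0.470·3120/(0.15·2·5.67×10⁻⁸) = 8.621×10¹⁰ K⁴.
T = (8.621×10¹⁰)^(1/4).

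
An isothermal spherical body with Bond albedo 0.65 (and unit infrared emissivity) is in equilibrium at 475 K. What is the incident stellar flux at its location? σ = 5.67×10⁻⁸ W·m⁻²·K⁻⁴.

(1−a)S·πr² = σ·4πr²·T⁴ ⇒ S = 4σT⁴/(1−a).
S = 4·5.67×10⁻⁸·5.091×10¹⁰/0.350.

S ≈ 33000 W/m²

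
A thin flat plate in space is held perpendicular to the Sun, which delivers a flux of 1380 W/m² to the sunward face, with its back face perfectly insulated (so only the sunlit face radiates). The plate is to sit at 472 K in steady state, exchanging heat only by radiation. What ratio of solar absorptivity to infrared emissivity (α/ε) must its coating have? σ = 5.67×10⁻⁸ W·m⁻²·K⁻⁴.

α/ε ≈ 2.04

Balance: αS·A = εσ·1A·T⁴ ⇒ α/ε = σT⁴/S.
α/ε = 5.67×10⁻⁸·(472)⁴/1380 = 5.67×10⁻⁸·4.963×10¹⁰/1380.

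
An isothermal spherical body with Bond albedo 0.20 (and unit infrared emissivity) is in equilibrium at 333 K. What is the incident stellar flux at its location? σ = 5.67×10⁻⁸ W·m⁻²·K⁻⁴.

(1−a)S·πr² = σ·4πr²·T⁴ ⇒ S = 4σT⁴/(1−a).
S = 4·5.67×10⁻⁸·1.230×10¹⁰/0.800.

S ≈ 3490 W/m²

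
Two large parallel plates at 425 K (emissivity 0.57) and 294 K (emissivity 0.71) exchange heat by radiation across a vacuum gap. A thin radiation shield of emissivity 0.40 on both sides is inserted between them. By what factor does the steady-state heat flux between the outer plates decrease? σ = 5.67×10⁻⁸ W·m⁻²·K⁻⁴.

Without shield: q₀ = σΔ(T⁴)/(1/ε₁+1/ε₂−1) with denominator 2.163.
With shield the two gaps are in series; the resistances add: (1/ε₁+1/ε_s−1)+(1/ε_s+1/ε₂−1) = 3.254+2.908 = 6.163.
Heat-flux ratio q₀/q = 6.163/2.163.

factor ≈ 2.85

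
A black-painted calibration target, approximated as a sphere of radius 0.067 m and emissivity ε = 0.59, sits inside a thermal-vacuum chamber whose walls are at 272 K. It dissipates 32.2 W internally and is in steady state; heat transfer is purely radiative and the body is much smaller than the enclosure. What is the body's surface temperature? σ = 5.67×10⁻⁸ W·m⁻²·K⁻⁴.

T ≈ 387 K

For a small grey body in a large enclosure, net radiated power = εσA(T⁴ − T_w⁴).
Steady state: P = εσA(T⁴ − T_w⁴) with A = 4πr² = 0.05641 m².
T⁴ = P/(εσA) + T_w⁴ = 32.2/(0.59·5.67×10⁻⁸·0.05641) + (272)⁴
    = 1.706×10¹⁰ + 5.474×10⁹ = 2.254×10¹⁰ K⁴.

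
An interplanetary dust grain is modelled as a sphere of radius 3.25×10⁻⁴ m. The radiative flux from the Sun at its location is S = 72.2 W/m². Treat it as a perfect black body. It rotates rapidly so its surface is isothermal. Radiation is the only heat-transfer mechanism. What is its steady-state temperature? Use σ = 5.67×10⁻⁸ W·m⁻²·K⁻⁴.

T ≈ 134 K

At equilibrium, absorbed power = emitted power.
Absorbing cross-section = πr² = 3.318×10⁻⁷ m²; emitting surface = 4πr² = 1.327×10⁻⁶ m² (ratio 4).
S·A_cross = εσ·A_surf·T⁴  ⇒  T⁴ = S/(4σ).
T⁴ = 1.00·72.2/(4·5.67×10⁻⁸) = 3.183×10⁸ K⁴.
T = (3.183×10⁸)^(1/4).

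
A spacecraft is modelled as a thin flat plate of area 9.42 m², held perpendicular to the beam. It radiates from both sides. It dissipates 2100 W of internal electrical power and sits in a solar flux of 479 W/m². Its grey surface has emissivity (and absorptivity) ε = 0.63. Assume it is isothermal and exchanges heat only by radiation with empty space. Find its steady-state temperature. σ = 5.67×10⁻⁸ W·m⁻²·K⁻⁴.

T ≈ 293 K

At steady state, absorbed solar power + internal power = radiated power.
Absorbed: α·S·A_cross = 0.63·479·9.420 = 2843 W (cross-section A).
Total input = 2843 + 2100 = 4943 W.
Radiated: εσ·A_surf·T⁴ with A_surf = 2A = 18.84 m².
T⁴ = 4943/(0.63·5.67×10⁻⁸·18.84) = 7.344×10⁹ K⁴.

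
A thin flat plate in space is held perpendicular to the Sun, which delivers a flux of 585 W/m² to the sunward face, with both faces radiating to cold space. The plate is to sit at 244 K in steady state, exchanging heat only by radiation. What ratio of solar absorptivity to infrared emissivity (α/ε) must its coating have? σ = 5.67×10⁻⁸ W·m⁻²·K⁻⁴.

Balance: αS·A = εσ·2A·T⁴ ⇒ α/ε = 2σT⁴/S.
α/ε = 2·5.67×10⁻⁸·(244)⁴/585 = 2·5.67×10⁻⁸·3.545×10⁹/585.

α/ε ≈ 0.687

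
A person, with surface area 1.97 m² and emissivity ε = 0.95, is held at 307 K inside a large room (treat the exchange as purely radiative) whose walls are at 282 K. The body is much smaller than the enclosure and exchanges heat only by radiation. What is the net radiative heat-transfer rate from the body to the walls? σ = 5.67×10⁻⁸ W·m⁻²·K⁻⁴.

For a small grey body in a large enclosure: P_net = εσA(T_body⁴ − T_wall⁴).
A = 1.97 m²; T_body⁴ − T_wall⁴ = 8.883×10⁹ − 6.324×10⁹ = 2.559×10⁹ K⁴.
|P_net| = 0.95·5.67×10⁻⁸·1.970·2.559×10⁹.

P_net ≈ 272 W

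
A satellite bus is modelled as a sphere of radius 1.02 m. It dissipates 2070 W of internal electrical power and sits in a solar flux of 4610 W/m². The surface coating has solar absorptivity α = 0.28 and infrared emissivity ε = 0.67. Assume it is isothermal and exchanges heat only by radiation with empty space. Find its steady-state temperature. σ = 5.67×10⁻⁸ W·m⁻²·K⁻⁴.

T ≈ 335 K

At steady state, absorbed solar power + internal power = radiated power.
Absorbed: α·S·A_cross = 0.28·4610·3.269 = 4219 W (cross-section πr²).
Total input = 4219 + 2070 = 6289 W.
Radiated: εσ·A_surf·T⁴ with A_surf = 4πr² = 13.07 m².
T⁴ = 6289/(0.67·5.67×10⁻⁸·13.07) = 1.266×10¹⁰ K⁴.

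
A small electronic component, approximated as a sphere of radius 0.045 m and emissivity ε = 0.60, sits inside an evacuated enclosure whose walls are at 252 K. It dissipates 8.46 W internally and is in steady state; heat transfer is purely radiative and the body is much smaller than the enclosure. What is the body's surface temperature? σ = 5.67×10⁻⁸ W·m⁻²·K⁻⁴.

For a small grey body in a large enclosure, net radiated power = εσA(T⁴ − T_w⁴).
Steady state: P = εσA(T⁴ − T_w⁴) with A = 4πr² = 0.02545 m².
T⁴ = P/(εσA) + T_w⁴ = 8.46/(0.60·5.67×10⁻⁸·0.02545) + (252)⁴
    = 9.772×10⁹ + 4.033×10⁹ = 1.381×10¹⁰ K⁴.

T ≈ 343 K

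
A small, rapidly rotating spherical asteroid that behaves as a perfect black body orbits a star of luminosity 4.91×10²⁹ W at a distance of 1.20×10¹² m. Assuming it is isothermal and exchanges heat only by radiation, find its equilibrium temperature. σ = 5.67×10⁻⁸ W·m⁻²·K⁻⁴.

First find the stellar flux at distance d: S = L/(4πd²) = 4.91×10²⁹/(4π·(1.20×10¹²)²) = 27130 W/m².
For an isothermal sphere, absorbed (1−a)S·πr² = emitted σ·4πr²·T⁴, so T⁴ = (1−a)S/(4σ).
T⁴ = 1.00·27130/(4·5.67×10⁻⁸) = 1.196×10¹¹ K⁴.

T ≈ 588 K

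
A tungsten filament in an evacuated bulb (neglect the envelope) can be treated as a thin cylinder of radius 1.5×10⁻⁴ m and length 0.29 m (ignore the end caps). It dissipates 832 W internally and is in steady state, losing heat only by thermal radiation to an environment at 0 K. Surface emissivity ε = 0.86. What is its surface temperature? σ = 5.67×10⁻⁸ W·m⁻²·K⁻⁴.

T ≈ 2810 K

Steady state: internal power = radiated power, P = εσA T⁴.
Radiating area A = 2πrL = 2.733×10⁻⁴ m².
T⁴ = P/(εσA) = 832/(0.86·5.67×10⁻⁸·2.733×10⁻⁴) = 6.243×10¹³ K⁴.
T = (6.243×10¹³)^(1/4).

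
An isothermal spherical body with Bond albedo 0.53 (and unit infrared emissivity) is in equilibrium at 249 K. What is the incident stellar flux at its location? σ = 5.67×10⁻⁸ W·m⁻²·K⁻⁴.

S ≈ 1850 W/m²

(1−a)S·πr² = σ·4πr²·T⁴ ⇒ S = 4σT⁴/(1−a).
S = 4·5.67×10⁻⁸·3.844×10⁹/0.470.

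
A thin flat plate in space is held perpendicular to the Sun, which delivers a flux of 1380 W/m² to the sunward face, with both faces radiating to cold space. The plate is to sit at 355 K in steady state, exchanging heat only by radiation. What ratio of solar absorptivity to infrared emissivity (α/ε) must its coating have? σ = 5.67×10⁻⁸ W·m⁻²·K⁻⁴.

Balance: αS·A = εσ·2A·T⁴ ⇒ α/ε = 2σT⁴/S.
α/ε = 2·5.67×10⁻⁸·(355)⁴/1380 = 2·5.67×10⁻⁸·1.588×10¹⁰/1380.

α/ε ≈ 1.31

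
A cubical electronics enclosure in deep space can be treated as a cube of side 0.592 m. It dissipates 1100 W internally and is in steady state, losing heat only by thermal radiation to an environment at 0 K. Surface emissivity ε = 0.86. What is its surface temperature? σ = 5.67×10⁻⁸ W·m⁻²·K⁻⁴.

Steady state: internal power = radiated power, P = εσA T⁴.
Radiating area A = 6L² = 2.103 m².
T⁴ = P/(εσA) = 1100/(0.86·5.67×10⁻⁸·2.103) = 1.073×10¹⁰ K⁴.
T = (1.073×10¹⁰)^(1/4).

T ≈ 322 K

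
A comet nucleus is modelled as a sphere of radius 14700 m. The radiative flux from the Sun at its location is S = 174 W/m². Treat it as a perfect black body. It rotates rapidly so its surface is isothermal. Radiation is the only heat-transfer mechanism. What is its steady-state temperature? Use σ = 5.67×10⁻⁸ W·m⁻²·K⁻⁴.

T ≈ 166 K

At equilibrium, absorbed power = emitted power.
Absorbing cross-section = πr² = 6.789×10⁸ m²; emitting surface = 4πr² = 2.715×10⁹ m² (ratio 4).
S·A_cross = εσ·A_surf·T⁴  ⇒  T⁴ = S/(4σ).
T⁴ = 1.00·174/(4·5.67×10⁻⁸) = 7.672×10⁸ K⁴.
T = (7.672×10⁸)^(1/4).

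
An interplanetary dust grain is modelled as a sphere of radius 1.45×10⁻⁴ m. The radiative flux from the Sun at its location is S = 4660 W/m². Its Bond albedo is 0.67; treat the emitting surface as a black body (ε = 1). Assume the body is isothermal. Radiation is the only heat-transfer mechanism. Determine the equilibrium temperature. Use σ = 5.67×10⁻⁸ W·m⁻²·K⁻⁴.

At equilibrium, absorbed power = emitted power.
Absorbing cross-section = πr² = 6.605×10⁻⁸ m²; emitting surface = 4πr² = 2.642×10⁻⁷ m² (ratio 4).
(1−a)S·A_cross = εσ·A_surf·T⁴  ⇒  T⁴ = (1−a)S/(4σ).
T⁴ = 0.330·4660/(4·5.67×10⁻⁸) = 6.780×10⁹ K⁴.
T = (6.780×10⁹)^(1/4).

T ≈ 287 K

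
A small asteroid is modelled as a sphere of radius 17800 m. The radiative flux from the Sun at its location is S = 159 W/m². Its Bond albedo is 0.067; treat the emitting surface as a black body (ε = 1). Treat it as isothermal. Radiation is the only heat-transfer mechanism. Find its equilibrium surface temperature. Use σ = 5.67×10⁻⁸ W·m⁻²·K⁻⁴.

At equilibrium, absorbed power = emitted power.
Absorbing cross-section = πr² = 9.954×10⁸ m²; emitting surface = 4πr² = 3.982×10⁹ m² (ratio 4).
(1−a)S·A_cross = εσ·A_surf·T⁴  ⇒  T⁴ = (1−a)S/(4σ).
T⁴ = 0.933·159/(4·5.67×10⁻⁸) = 6.541×10⁸ K⁴.
T = (6.541×10⁸)^(1/4).

T ≈ 160 K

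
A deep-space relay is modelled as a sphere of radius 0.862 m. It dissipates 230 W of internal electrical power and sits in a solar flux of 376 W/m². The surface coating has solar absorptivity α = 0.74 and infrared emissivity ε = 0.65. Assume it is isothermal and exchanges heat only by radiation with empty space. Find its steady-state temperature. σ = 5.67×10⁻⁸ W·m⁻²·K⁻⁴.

At steady state, absorbed solar power + internal power = radiated power.
Absorbed: α·S·A_cross = 0.74·376·2.334 = 649.5 W (cross-section πr²).
Total input = 649.5 + 230 = 879.5 W.
Radiated: εσ·A_surf·T⁴ with A_surf = 4πr² = 9.337 m².
T⁴ = 879.5/(0.65·5.67×10⁻⁸·9.337) = 2.556×10⁹ K⁴.

T ≈ 225 K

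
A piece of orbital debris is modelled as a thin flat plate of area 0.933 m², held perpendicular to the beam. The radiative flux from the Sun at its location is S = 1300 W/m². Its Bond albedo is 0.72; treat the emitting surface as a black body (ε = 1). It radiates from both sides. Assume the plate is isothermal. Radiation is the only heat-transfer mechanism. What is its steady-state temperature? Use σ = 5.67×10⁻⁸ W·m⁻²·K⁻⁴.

T ≈ 238 K

At equilibrium, absorbed power = emitted power.
Absorbing cross-section = A = 0.9330 m²; emitting surface = 2A = 1.866 m² (ratio 2).
(1−a)S·A_cross = εσ·A_surf·T⁴  ⇒  T⁴ = (1−a)S/(2σ).
T⁴ = 0.280·1300/(2·5.67×10⁻⁸) = 3.210×10⁹ K⁴.
T = (3.210×10⁹)^(1/4).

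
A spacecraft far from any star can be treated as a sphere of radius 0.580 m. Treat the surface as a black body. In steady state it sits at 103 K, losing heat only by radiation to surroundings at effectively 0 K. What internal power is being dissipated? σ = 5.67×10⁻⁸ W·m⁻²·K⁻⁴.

Steady state: P = εσA T⁴.
A = 4πr² = 4.227 m²; T⁴ = (103)⁴ = 1.126×10⁸ K⁴.
P = 1.0 × 5.67×10⁻⁸ × 4.227 × 1.126×10⁸.

P ≈ 27.0 W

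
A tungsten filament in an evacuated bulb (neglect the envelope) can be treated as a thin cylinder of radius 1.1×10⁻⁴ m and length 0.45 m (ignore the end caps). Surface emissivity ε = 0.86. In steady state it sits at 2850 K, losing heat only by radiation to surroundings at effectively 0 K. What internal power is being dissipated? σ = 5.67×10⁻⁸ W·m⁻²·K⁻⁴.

P ≈ 1000 W

Steady state: P = εσA T⁴.
A = 2πrL = 3.110×10⁻⁴ m²; T⁴ = (2850)⁴ = 6.598×10¹³ K⁴.
P = 0.86 × 5.67×10⁻⁸ × 3.110×10⁻⁴ × 6.598×10¹³.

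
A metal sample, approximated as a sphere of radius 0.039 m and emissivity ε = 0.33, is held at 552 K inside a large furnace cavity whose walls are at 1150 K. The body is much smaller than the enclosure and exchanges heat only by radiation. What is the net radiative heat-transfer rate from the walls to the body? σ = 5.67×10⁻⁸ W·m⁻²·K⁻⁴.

P_net ≈ 592 W

For a small grey body in a large enclosure: P_net = εσA(T_body⁴ − T_wall⁴).
A = 4πr² = 0.01911 m²; T_body⁴ − T_wall⁴ = 9.284×10¹⁰ − 1.749×10¹² = -1.656×10¹² K⁴.
|P_net| = 0.33·5.67×10⁻⁸·0.01911·1.656×10¹².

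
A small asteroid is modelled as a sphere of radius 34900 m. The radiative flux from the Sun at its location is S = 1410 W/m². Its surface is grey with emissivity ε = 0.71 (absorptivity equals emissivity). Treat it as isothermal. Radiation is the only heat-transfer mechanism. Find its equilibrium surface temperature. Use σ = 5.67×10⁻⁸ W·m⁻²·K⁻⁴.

T ≈ 281 K

At equilibrium, absorbed power = emitted power.
Absorbing cross-section = πr² = 3.826×10⁹ m²; emitting surface = 4πr² = 1.531×10¹⁰ m² (ratio 4).
εS·A_cross = εσ·A_surf·T⁴  ⇒  T⁴ = S/(4σ)   (ε cancels).
T⁴ = 1410/(4·5.67×10⁻⁸) = 6.217×10⁹ K⁴.
T = (6.217×10⁹)^(1/4).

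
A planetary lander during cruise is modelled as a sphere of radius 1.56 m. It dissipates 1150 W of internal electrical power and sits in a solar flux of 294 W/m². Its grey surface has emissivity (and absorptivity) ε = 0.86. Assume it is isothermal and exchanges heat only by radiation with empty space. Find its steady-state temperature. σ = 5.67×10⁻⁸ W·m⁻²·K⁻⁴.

T ≈ 213 K

At steady state, absorbed solar power + internal power = radiated power.
Absorbed: α·S·A_cross = 0.86·294·7.645 = 1933 W (cross-section πr²).
Total input = 1933 + 1150 = 3083 W.
Radiated: εσ·A_surf·T⁴ with A_surf = 4πr² = 30.58 m².
T⁴ = 3083/(0.86·5.67×10⁻⁸·30.58) = 2.067×10⁹ K⁴.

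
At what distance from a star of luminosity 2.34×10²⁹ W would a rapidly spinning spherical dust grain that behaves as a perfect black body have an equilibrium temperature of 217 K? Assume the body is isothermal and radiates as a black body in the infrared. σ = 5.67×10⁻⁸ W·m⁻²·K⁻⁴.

d ≈ 6.09×10¹² m

For an isothermal black-emitting sphere, (1−a)S·πr² = σ·4πr²·T⁴ ⇒ S = 4σT⁴/(1−a).
S = 4·5.67×10⁻⁸·(217)⁴/1.00 = 502.9 W/m².
Flux falls as S = L/(4πd²), so d = √(L/(4πS)) = √(2.34×10²⁹/(4π·502.9)).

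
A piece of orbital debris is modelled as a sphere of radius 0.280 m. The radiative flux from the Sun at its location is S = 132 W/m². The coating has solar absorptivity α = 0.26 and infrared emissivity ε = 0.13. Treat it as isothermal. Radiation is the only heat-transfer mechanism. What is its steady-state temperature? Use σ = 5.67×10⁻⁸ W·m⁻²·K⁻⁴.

At equilibrium, absorbed power = emitted power.
Absorbing cross-section = πr² = 0.2463 m²; emitting surface = 4πr² = 0.9852 m² (ratio 4).
αS·A_cross = εσ·A_surf·T⁴  ⇒  T⁴ = αS/(ε·4σ).
T⁴ = 0.260·132/(0.13·4·5.67×10⁻⁸) = 1.164×10⁹ K⁴.
T = (1.164×10⁹)^(1/4).

T ≈ 185 K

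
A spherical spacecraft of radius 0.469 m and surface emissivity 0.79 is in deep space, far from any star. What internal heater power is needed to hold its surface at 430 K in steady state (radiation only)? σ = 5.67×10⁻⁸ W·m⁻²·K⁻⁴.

P ≈ 4230 W

P = εσ·4πr²·T⁴.
4πr² = 2.764 m²; T⁴ = 3.419×10¹⁰ K⁴.
P = 0.79·5.67×10⁻⁸·2.764·3.419×10¹⁰.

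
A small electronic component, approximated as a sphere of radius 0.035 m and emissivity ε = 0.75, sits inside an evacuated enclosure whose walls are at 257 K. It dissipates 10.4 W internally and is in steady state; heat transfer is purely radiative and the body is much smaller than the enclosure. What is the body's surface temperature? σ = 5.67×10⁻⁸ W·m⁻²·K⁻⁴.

For a small grey body in a large enclosure, net radiated power = εσA(T⁴ − T_w⁴).
Steady state: P = εσA(T⁴ − T_w⁴) with A = 4πr² = 0.01539 m².
T⁴ = P/(εσA) + T_w⁴ = 10.4/(0.75·5.67×10⁻⁸·0.01539) + (257)⁴
    = 1.589×10¹⁰ + 4.362×10⁹ = 2.025×10¹⁰ K⁴.

T ≈ 377 K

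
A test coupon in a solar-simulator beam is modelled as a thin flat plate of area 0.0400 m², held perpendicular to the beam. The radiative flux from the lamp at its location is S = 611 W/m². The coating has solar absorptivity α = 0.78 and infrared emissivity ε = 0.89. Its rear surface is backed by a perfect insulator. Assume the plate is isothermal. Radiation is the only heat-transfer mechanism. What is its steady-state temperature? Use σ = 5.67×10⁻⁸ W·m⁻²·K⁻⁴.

T ≈ 312 K

At equilibrium, absorbed power = emitted power.
Absorbing cross-section = A = 0.04000 m²; emitting surface = A = 0.04000 m² (ratio 1).
αS·A_cross = εσ·A_surf·T⁴  ⇒  T⁴ = αS/(ε·1σ).
T⁴ = 0.780·611/(0.89·1·5.67×10⁻⁸) = 9.444×10⁹ K⁴.
T = (9.444×10⁹)^(1/4).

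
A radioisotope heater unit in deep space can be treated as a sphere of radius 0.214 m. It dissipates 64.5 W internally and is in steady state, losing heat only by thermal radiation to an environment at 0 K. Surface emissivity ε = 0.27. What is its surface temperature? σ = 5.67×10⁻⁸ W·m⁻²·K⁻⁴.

Steady state: internal power = radiated power, P = εσA T⁴.
Radiating area A = 4πr² = 0.5755 m².
T⁴ = P/(εσA) = 64.5/(0.27·5.67×10⁻⁸·0.5755) = 7.321×10⁹ K⁴.
T = (7.321×10⁹)^(1/4).

T ≈ 293 K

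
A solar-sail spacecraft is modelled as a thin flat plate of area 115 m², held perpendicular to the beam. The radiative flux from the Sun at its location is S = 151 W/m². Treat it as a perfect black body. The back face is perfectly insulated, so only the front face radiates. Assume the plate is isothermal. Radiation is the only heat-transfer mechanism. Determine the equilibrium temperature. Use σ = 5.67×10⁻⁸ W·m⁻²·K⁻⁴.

At equilibrium, absorbed power = emitted power.
Absorbing cross-section = A = 115.0 m²; emitting surface = A = 115.0 m² (ratio 1).
S·A_cross = εσ·A_surf·T⁴  ⇒  T⁴ = S/(1σ).
T⁴ = 1.00·151/(1·5.67×10⁻⁸) = 2.663×10⁹ K⁴.
T = (2.663×10⁹)^(1/4).

T ≈ 227 K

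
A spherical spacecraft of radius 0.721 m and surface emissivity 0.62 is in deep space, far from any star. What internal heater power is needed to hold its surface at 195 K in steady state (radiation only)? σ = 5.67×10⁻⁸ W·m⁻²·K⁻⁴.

P ≈ 332 W

P = εσ·4πr²·T⁴.
4πr² = 6.533 m²; T⁴ = 1.446×10⁹ K⁴.
P = 0.62·5.67×10⁻⁸·6.533·1.446×10⁹.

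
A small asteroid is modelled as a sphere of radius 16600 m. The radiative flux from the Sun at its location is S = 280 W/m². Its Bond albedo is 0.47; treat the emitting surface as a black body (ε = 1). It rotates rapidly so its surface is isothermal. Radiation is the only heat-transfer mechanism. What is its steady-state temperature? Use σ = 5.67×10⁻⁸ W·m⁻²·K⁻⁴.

T ≈ 160 K

At equilibrium, absorbed power = emitted power.
Absorbing cross-section = πr² = 8.657×10⁸ m²; emitting surface = 4πr² = 3.463×10⁹ m² (ratio 4).
(1−a)S·A_cross = εσ·A_surf·T⁴  ⇒  T⁴ = (1−a)S/(4σ).
T⁴ = 0.530·280/(4·5.67×10⁻⁸) = 6.543×10⁸ K⁴.
T = (6.543×10⁸)^(1/4).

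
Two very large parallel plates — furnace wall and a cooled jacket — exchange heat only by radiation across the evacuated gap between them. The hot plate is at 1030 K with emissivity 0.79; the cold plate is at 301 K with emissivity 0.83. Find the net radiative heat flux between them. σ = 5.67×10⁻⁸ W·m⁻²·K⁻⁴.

q ≈ 43100 W/m²

For two infinite grey parallel plates, q = σ(T₁⁴ − T₂⁴)/(1/ε₁ + 1/ε₂ − 1).
T₁⁴ − T₂⁴ = 1.126×10¹² − 8.209×10⁹ = 1.117×10¹² K⁴.
1/ε₁ + 1/ε₂ − 1 = 1.266 + 1.205 − 1 = 1.471.
q = 5.67×10⁻⁸ × 1.117×10¹² / 1.471.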